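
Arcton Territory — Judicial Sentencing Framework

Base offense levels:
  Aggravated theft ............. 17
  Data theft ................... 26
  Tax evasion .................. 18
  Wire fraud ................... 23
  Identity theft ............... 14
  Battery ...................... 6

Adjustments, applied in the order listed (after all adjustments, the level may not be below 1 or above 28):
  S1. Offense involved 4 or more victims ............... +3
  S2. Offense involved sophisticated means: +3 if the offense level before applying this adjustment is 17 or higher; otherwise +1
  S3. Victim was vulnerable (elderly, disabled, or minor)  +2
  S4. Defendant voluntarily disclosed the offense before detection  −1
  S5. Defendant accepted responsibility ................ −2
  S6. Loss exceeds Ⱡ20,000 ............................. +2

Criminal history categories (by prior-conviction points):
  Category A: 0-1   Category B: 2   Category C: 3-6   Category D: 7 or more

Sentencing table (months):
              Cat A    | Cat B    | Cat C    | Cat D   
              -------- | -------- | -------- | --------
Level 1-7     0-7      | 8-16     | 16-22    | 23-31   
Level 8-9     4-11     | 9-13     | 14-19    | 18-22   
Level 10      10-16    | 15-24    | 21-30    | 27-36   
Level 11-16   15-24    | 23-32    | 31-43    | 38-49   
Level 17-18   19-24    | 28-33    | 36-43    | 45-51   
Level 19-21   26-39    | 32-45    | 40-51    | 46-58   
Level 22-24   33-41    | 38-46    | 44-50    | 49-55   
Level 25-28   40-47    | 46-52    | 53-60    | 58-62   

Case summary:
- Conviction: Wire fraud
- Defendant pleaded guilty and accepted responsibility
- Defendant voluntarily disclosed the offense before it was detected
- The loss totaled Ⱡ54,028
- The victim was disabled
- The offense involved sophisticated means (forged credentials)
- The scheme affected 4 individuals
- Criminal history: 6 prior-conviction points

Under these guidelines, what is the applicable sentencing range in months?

53-60 months

Base offense level for wire fraud: 23.
S1 applies: 23 + 3 = 26.
S2 applies (level before this adjustment is 26 ≥ 17, so +3): 26 + 3 = 29.
S3 applies: 29 + 2 = 31.
S4 applies: 31 − 1 = 30.
S5 applies: 30 − 2 = 28.
S6 applies: 28 + 2 = 30.
Level 30 exceeds the maximum of 28; capped at 28.
Final offense level: 28.
Criminal history: 6 prior points → Category C (3-6).
Level 28 falls in the 25-28 band.
Grid: Level 25-28 × Category C = 53-60 months.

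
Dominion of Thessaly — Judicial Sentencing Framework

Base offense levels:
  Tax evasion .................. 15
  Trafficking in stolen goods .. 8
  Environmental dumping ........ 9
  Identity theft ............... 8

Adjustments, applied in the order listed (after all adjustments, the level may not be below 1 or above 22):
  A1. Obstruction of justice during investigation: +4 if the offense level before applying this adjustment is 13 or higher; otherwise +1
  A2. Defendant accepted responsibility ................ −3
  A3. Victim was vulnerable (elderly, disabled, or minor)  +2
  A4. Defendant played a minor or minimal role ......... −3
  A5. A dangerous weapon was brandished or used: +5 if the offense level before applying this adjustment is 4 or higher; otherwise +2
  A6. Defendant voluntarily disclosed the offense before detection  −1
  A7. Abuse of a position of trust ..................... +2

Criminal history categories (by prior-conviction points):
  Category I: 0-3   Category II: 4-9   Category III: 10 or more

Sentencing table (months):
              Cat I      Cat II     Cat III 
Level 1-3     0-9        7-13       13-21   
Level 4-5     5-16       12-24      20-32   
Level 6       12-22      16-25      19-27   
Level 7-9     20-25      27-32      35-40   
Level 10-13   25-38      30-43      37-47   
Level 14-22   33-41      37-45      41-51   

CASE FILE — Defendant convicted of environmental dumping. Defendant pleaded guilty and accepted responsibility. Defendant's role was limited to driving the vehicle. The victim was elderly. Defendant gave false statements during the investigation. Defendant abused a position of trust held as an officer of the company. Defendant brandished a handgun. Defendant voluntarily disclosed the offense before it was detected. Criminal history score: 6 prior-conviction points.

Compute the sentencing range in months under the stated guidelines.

30-43 months

Base offense level for environmental dumping: 9.
A1 applies (level before this adjustment is 9 < 13, so +1): 9 + 1 = 10.
A2 applies: 10 − 3 = 7.
A3 applies: 7 + 2 = 9.
A4 applies: 9 − 3 = 6.
A5 applies (level before this adjustment is 6 ≥ 4, so +5): 6 + 5 = 11.
A6 applies: 11 − 1 = 10.
A7 applies: 10 + 2 = 12.
Final offense level: 12.
Criminal history: 6 prior points → Category II (4-9).
Level 12 falls in the 10-13 band.
Grid: Level 10-13 × Category II = 30-43 months.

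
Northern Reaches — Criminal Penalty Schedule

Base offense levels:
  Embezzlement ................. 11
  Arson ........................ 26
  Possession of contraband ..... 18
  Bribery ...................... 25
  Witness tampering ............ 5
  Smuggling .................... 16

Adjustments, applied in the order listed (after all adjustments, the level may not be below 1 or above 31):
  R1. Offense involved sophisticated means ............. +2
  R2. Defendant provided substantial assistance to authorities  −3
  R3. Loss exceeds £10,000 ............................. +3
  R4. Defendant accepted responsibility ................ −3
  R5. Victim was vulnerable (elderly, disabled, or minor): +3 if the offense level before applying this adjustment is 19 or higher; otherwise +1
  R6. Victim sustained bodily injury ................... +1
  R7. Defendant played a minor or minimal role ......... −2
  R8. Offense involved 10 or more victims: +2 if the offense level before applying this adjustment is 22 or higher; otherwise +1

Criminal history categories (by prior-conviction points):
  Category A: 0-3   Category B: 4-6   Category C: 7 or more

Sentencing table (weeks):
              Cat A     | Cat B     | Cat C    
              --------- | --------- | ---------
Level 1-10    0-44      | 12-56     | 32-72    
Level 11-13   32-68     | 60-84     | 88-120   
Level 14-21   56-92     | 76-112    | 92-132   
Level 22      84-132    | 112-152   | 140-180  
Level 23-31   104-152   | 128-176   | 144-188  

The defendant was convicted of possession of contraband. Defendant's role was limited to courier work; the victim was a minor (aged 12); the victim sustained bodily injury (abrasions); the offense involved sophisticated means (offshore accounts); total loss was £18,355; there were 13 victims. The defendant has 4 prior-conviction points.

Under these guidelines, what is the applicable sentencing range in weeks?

128-176 weeks

Base offense level for possession of contraband: 18.
R1 applies: 18 + 2 = 20.
R3 applies: 20 + 3 = 23.
R5 applies (level before this adjustment is 23 ≥ 19, so +3): 23 + 3 = 26.
R6 applies: 26 + 1 = 27.
R7 applies: 27 − 2 = 25.
R8 applies (level before this adjustment is 25 ≥ 22, so +2): 25 + 2 = 27.
Final offense level: 27.
Criminal history: 4 prior points → Category B (4-6).
Level 27 falls in the 23-31 band.
Grid: Level 23-31 × Category B = 128-176 weeks.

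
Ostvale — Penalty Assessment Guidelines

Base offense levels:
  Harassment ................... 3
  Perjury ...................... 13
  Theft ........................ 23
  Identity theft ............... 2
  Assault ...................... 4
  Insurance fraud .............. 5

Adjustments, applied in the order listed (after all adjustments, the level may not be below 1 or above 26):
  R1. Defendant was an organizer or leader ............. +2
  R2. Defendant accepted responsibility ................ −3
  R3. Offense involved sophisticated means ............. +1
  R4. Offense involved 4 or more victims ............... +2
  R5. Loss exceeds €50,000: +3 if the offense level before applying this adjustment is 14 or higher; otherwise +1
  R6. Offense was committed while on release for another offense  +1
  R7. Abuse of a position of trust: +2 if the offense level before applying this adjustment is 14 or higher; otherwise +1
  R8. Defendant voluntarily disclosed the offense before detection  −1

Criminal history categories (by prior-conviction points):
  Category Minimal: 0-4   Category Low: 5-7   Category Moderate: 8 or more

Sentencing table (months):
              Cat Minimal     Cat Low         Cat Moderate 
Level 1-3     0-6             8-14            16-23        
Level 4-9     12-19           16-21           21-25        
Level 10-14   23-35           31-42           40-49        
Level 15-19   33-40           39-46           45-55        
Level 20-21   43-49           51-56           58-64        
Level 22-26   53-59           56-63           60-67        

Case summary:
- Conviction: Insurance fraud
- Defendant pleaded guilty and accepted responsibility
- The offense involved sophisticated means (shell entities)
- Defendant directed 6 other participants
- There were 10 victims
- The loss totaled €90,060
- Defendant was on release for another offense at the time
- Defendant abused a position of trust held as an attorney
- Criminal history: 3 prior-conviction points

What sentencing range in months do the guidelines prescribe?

23-35 months

Base offense level for insurance fraud: 5.
R1 applies: 5 + 2 = 7.
R2 applies: 7 − 3 = 4.
R3 applies: 4 + 1 = 5.
R4 applies: 5 + 2 = 7.
R5 applies (level before this adjustment is 7 < 14, so +1): 7 + 1 = 8.
R6 applies: 8 + 1 = 9.
R7 applies (level before this adjustment is 9 < 14, so +1): 9 + 1 = 10.
R8 does not apply.
Final offense level: 10.
Criminal history: 3 prior points → Category Minimal (0-4).
Level 10 falls in the 10-14 band.
Grid: Level 10-14 × Category Minimal = 23-35 months.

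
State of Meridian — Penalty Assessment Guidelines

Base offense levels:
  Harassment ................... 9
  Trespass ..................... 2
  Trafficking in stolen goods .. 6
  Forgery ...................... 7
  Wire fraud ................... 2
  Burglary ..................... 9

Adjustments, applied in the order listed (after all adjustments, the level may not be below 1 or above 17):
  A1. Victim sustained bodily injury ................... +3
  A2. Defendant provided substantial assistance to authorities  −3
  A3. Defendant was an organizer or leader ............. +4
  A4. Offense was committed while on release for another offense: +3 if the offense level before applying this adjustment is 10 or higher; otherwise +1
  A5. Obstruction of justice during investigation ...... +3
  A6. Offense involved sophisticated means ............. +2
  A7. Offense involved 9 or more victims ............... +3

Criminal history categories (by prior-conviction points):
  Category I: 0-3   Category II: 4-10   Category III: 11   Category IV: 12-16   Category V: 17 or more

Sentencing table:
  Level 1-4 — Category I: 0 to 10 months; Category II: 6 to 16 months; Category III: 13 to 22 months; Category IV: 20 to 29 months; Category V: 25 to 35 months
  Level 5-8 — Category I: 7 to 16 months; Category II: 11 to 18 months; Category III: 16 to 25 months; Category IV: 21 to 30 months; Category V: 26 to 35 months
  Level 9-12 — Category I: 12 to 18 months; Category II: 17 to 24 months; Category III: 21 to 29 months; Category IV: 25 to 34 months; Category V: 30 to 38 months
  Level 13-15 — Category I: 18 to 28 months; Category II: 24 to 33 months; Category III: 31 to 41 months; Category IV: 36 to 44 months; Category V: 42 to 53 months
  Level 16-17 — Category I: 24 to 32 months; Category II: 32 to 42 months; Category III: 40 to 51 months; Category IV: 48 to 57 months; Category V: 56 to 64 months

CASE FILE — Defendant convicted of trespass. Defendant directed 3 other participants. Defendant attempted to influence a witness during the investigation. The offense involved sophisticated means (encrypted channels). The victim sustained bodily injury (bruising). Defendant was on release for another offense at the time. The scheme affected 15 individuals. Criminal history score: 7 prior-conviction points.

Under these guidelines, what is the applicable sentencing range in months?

Base offense level for trespass: 2.
A1 applies: 2 + 3 = 5.
A2 does not apply.
A3 applies: 5 + 4 = 9.
A4 applies (level before this adjustment is 9 < 10, so +1): 9 + 1 = 10.
A5 applies: 10 + 3 = 13.
A6 applies: 13 + 2 = 15.
A7 applies: 15 + 3 = 18.
Level 18 exceeds the maximum of 17; capped at 17.
Final offense level: 17.
Criminal history: 7 prior points → Category II (4-10).
Level 17 falls in the 16-17 band.
Grid: Level 16-17 × Category II = 32-42 months.

32-42 months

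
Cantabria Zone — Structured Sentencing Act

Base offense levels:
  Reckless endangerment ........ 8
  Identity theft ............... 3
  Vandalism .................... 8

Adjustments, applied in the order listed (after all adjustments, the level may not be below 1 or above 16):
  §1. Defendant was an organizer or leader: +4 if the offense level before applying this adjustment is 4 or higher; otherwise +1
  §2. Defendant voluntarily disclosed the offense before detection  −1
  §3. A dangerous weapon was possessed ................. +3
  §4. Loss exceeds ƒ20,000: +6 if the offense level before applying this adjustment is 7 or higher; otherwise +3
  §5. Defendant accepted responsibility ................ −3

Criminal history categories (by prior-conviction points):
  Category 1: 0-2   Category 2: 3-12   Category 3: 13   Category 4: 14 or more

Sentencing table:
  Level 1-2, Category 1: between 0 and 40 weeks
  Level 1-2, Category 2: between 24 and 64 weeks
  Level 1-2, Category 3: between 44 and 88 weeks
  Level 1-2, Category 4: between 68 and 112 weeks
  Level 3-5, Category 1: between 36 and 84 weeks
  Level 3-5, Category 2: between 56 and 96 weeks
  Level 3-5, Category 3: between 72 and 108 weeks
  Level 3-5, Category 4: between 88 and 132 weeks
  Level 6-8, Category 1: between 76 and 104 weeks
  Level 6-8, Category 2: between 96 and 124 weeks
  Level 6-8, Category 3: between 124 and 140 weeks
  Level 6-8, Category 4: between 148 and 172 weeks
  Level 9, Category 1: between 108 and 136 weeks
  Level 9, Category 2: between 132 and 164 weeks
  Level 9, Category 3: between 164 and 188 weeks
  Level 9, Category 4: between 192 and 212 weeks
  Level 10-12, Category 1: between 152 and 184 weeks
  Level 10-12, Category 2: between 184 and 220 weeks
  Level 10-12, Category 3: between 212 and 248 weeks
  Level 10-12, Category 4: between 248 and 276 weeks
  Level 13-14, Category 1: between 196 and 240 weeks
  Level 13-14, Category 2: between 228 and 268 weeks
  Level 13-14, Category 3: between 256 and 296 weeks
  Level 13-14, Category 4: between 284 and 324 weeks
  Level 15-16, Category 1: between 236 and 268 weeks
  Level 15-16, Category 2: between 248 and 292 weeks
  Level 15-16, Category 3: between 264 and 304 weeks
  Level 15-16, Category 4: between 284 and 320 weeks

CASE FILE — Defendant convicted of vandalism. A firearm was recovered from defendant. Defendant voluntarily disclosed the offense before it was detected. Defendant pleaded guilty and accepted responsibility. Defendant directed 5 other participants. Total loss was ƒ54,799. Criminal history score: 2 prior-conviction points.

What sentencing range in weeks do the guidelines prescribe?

Base offense level for vandalism: 8.
§1 applies (level before this adjustment is 8 ≥ 4, so +4): 8 + 4 = 12.
§2 applies: 12 − 1 = 11.
§3 applies: 11 + 3 = 14.
§4 applies (level before this adjustment is 14 ≥ 7, so +6): 14 + 6 = 20.
§5 applies: 20 − 3 = 17.
Level 17 exceeds the maximum of 16; capped at 16.
Final offense level: 16.
Criminal history: 2 prior points → Category 1 (0-2).
Level 16 falls in the 15-16 band.
Grid: Level 15-16 × Category 1 = 236-268 weeks.

236-268 weeks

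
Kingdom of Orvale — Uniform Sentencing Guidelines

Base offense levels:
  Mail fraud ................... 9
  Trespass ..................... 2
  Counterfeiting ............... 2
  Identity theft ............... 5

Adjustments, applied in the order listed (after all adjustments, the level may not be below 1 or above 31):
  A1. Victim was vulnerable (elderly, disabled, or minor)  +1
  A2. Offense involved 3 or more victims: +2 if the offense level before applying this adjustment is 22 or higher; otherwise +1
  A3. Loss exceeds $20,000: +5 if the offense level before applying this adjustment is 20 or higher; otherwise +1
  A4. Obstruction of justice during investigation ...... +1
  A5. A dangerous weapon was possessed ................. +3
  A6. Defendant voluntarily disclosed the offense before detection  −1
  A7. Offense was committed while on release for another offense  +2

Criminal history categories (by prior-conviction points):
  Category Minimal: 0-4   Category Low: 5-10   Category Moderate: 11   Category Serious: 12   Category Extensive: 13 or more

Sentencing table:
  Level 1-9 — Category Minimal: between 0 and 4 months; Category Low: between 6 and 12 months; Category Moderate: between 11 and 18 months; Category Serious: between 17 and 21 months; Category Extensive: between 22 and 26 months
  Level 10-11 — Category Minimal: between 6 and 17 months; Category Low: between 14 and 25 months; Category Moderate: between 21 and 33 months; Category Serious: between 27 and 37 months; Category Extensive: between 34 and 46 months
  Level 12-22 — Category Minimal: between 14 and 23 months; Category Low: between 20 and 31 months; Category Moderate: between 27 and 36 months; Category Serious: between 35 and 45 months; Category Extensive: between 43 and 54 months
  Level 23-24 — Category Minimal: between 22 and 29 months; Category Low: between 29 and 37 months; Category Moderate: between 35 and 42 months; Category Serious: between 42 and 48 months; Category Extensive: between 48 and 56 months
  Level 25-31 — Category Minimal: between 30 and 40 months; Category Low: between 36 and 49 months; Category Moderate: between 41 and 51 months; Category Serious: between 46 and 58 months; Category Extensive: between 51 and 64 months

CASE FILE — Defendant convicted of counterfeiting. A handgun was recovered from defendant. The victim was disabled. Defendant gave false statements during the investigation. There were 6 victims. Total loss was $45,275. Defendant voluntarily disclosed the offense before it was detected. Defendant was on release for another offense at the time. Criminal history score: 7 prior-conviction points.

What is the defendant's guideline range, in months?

Base offense level for counterfeiting: 2.
A1 applies: 2 + 1 = 3.
A2 applies (level before this adjustment is 3 < 22, so +1): 3 + 1 = 4.
A3 applies (level before this adjustment is 4 < 20, so +1): 4 + 1 = 5.
A4 applies: 5 + 1 = 6.
A5 applies: 6 + 3 = 9.
A6 applies: 9 − 1 = 8.
A7 applies: 8 + 2 = 10.
Final offense level: 10.
Criminal history: 7 prior points → Category Low (5-10).
Level 10 falls in the 10-11 band.
Grid: Level 10-11 × Category Low = 14-25 months.

14-25 months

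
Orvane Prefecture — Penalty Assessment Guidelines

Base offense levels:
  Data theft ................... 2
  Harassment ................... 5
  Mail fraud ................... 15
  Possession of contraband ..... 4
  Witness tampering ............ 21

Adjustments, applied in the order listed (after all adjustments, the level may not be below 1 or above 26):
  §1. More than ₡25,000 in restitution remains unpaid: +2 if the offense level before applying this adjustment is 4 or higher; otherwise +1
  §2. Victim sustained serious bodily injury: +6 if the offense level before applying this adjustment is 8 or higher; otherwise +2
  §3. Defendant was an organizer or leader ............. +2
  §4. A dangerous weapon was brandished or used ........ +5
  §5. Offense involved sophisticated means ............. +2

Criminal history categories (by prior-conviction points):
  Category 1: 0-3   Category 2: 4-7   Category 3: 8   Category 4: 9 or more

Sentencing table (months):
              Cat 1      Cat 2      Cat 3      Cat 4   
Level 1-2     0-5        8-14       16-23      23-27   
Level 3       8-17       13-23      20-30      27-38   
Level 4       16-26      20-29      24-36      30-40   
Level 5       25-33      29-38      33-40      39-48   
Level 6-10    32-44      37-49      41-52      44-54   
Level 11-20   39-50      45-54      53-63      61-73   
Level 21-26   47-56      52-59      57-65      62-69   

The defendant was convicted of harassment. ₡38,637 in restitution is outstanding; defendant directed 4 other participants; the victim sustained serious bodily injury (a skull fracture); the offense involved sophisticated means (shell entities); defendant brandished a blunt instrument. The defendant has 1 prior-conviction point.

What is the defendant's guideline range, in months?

Base offense level for harassment: 5.
§1 applies (level before this adjustment is 5 ≥ 4, so +2): 5 + 2 = 7.
§2 applies (level before this adjustment is 7 < 8, so +2): 7 + 2 = 9.
§3 applies: 9 + 2 = 11.
§4 applies: 11 + 5 = 16.
§5 applies: 16 + 2 = 18.
Final offense level: 18.
Criminal history: 1 prior point → Category 1 (0-3).
Level 18 falls in the 11-20 band.
Grid: Level 11-20 × Category 1 = 39-50 months.

39-50 months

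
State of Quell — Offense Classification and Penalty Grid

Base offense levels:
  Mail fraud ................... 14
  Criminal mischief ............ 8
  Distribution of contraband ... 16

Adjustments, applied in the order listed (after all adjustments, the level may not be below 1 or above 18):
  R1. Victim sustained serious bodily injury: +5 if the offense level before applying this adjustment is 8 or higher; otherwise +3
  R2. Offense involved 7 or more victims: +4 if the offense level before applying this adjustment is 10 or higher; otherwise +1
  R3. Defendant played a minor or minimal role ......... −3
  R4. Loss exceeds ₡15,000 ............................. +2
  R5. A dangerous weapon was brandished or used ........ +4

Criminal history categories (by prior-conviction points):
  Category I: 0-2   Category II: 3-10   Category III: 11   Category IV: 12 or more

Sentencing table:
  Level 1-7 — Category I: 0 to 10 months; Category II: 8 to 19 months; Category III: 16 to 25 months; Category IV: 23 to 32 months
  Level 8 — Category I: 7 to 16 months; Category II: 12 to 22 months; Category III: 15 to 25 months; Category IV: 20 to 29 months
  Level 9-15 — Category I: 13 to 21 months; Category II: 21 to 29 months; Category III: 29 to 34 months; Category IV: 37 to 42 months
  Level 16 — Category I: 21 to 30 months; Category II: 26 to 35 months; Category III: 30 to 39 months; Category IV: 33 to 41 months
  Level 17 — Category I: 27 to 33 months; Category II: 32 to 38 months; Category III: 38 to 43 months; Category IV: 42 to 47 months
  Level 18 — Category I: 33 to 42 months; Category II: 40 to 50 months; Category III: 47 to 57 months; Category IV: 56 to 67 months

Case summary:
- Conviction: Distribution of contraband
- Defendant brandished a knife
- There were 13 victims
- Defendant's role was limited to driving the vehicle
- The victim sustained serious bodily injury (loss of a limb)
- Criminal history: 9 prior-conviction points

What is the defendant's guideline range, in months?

40-50 months

Base offense level for distribution of contraband: 16.
R1 applies (level before this adjustment is 16 ≥ 8, so +5): 16 + 5 = 21.
R2 applies (level before this adjustment is 21 ≥ 10, so +4): 21 + 4 = 25.
R3 applies: 25 − 3 = 22.
R4 does not apply.
R5 applies: 22 + 4 = 26.
Level 26 exceeds the maximum of 18; capped at 18.
Final offense level: 18.
Criminal history: 9 prior points → Category II (3-10).
Level 18 falls in the 18 band.
Grid: Level 18 × Category II = 40-50 months.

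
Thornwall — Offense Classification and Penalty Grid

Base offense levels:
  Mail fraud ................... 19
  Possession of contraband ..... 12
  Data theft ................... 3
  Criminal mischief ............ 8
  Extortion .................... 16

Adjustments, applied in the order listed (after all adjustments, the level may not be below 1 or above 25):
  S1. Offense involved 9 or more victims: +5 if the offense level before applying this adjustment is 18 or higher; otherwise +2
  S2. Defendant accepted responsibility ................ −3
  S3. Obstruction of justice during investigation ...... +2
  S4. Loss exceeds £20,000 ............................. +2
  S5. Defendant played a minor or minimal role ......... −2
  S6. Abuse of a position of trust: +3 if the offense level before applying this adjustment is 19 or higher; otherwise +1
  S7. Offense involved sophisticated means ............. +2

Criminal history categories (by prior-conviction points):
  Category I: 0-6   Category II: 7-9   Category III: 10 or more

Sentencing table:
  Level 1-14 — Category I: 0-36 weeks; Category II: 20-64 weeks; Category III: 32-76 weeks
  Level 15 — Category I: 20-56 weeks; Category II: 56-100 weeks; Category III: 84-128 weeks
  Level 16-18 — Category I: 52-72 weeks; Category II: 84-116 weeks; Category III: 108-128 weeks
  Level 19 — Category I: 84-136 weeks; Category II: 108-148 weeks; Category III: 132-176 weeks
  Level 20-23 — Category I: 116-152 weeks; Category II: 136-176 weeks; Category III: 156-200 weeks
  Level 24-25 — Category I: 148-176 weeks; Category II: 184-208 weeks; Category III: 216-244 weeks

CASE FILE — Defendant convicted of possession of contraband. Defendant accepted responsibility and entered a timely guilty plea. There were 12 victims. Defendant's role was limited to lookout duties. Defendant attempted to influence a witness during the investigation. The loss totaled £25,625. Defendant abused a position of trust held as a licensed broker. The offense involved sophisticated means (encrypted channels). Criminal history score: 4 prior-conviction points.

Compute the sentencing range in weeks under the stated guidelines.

Base offense level for possession of contraband: 12.
S1 applies (level before this adjustment is 12 < 18, so +2): 12 + 2 = 14.
S2 applies: 14 − 3 = 11.
S3 applies: 11 + 2 = 13.
S4 applies: 13 + 2 = 15.
S5 applies: 15 − 2 = 13.
S6 applies (level before this adjustment is 13 < 19, so +1): 13 + 1 = 14.
S7 applies: 14 + 2 = 16.
Final offense level: 16.
Criminal history: 4 prior points → Category I (0-6).
Level 16 falls in the 16-18 band.
Grid: Level 16-18 × Category I = 52-72 weeks.

52-72 weeks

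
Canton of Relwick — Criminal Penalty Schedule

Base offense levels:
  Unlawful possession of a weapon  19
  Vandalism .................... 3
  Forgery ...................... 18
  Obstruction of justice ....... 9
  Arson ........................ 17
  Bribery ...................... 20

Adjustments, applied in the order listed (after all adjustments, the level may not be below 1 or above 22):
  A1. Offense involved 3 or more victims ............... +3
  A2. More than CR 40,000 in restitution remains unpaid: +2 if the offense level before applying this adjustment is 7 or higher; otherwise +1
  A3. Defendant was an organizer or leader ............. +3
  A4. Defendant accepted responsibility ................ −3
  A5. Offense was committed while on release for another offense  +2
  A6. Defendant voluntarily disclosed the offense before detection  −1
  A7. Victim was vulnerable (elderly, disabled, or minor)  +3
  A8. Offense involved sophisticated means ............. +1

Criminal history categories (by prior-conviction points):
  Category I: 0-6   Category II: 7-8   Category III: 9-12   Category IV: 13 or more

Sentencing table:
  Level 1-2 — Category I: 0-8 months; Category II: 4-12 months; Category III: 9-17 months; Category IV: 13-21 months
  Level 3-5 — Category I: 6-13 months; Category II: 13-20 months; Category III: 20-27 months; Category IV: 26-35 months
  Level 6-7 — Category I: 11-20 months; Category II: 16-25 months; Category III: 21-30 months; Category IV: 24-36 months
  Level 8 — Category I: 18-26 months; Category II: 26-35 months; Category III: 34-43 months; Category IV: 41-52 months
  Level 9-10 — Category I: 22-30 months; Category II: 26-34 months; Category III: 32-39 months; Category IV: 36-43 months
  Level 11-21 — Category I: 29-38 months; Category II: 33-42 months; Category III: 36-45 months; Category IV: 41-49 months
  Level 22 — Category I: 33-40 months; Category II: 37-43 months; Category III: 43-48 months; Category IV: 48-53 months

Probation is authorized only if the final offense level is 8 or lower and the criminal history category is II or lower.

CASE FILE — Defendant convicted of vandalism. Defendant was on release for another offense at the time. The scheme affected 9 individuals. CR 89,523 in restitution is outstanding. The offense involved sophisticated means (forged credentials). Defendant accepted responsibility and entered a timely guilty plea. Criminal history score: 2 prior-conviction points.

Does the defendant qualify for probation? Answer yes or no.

Yes

Base offense level for vandalism: 3.
A1 applies: 3 + 3 = 6.
A2 applies (level before this adjustment is 6 < 7, so +1): 6 + 1 = 7.
A3 does not apply.
A4 applies: 7 − 3 = 4.
A5 applies: 4 + 2 = 6.
A7 does not apply.
A8 applies: 6 + 1 = 7.
Final offense level: 7.
Criminal history: 2 prior points → Category I (0-6).
Level 7 falls in the 6-7 band.
Grid: Level 6-7 × Category I = 11-20 months.
Probation check: level 7 ≤ 8 and category I ≤ II → eligible.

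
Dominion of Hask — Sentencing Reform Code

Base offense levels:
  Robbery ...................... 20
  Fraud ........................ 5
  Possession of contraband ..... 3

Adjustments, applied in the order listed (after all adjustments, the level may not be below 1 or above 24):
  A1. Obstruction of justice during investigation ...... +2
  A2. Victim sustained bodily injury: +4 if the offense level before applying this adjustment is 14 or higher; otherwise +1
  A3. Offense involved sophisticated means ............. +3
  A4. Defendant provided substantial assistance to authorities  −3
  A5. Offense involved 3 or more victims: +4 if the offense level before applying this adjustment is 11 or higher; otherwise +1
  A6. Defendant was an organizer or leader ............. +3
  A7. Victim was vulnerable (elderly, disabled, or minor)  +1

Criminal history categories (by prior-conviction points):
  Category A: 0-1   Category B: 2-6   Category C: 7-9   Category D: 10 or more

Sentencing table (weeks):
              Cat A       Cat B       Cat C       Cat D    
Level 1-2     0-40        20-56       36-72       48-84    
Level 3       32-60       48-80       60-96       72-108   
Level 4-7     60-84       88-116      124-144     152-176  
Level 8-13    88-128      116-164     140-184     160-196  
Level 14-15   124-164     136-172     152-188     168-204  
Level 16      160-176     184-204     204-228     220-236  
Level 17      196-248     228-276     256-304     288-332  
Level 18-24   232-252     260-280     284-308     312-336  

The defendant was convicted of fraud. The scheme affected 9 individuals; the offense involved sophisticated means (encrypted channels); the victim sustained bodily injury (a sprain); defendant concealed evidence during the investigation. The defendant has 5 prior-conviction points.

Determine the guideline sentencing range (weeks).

Base offense level for fraud: 5.
A1 applies: 5 + 2 = 7.
A2 applies (level before this adjustment is 7 < 14, so +1): 7 + 1 = 8.
A3 applies: 8 + 3 = 11.
A5 applies (level before this adjustment is 11 ≥ 11, so +4): 11 + 4 = 15.
A6 does not apply.
A7 does not apply.
Final offense level: 15.
Criminal history: 5 prior points → Category B (2-6).
Level 15 falls in the 14-15 band.
Grid: Level 14-15 × Category B = 136-172 weeks.

136-172 weeks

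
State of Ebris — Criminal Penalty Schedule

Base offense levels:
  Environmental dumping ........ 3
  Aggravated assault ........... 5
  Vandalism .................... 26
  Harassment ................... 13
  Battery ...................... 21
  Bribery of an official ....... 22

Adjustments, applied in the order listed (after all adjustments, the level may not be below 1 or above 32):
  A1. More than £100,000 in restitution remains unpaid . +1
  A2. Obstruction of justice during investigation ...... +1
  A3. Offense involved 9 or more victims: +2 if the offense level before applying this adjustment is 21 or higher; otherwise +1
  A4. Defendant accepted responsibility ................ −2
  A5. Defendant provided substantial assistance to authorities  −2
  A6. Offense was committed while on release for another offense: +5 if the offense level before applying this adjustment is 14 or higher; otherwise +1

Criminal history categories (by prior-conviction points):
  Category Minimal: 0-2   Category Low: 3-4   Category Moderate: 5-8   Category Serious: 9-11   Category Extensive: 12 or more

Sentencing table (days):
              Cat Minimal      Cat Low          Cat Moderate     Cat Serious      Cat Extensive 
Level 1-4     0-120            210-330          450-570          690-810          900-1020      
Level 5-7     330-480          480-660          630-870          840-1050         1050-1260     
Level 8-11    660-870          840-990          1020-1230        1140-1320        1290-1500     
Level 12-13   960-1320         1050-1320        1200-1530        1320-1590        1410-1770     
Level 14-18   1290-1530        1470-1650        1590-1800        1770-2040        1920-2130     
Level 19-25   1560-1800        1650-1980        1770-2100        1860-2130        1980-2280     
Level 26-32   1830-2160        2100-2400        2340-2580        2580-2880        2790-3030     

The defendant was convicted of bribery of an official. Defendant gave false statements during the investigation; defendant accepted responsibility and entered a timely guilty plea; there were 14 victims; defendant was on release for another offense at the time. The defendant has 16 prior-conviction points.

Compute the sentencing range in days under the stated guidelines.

2790-3030 days

Base offense level for bribery of an official: 22.
A2 applies: 22 + 1 = 23.
A3 applies (level before this adjustment is 23 ≥ 21, so +2): 23 + 2 = 25.
A4 applies: 25 − 2 = 23.
A6 applies (level before this adjustment is 23 ≥ 14, so +5): 23 + 5 = 28.
Final offense level: 28.
Criminal history: 16 prior points → Category Extensive (12+).
Level 28 falls in the 26-32 band.
Grid: Level 26-32 × Category Extensive = 2790-3030 days.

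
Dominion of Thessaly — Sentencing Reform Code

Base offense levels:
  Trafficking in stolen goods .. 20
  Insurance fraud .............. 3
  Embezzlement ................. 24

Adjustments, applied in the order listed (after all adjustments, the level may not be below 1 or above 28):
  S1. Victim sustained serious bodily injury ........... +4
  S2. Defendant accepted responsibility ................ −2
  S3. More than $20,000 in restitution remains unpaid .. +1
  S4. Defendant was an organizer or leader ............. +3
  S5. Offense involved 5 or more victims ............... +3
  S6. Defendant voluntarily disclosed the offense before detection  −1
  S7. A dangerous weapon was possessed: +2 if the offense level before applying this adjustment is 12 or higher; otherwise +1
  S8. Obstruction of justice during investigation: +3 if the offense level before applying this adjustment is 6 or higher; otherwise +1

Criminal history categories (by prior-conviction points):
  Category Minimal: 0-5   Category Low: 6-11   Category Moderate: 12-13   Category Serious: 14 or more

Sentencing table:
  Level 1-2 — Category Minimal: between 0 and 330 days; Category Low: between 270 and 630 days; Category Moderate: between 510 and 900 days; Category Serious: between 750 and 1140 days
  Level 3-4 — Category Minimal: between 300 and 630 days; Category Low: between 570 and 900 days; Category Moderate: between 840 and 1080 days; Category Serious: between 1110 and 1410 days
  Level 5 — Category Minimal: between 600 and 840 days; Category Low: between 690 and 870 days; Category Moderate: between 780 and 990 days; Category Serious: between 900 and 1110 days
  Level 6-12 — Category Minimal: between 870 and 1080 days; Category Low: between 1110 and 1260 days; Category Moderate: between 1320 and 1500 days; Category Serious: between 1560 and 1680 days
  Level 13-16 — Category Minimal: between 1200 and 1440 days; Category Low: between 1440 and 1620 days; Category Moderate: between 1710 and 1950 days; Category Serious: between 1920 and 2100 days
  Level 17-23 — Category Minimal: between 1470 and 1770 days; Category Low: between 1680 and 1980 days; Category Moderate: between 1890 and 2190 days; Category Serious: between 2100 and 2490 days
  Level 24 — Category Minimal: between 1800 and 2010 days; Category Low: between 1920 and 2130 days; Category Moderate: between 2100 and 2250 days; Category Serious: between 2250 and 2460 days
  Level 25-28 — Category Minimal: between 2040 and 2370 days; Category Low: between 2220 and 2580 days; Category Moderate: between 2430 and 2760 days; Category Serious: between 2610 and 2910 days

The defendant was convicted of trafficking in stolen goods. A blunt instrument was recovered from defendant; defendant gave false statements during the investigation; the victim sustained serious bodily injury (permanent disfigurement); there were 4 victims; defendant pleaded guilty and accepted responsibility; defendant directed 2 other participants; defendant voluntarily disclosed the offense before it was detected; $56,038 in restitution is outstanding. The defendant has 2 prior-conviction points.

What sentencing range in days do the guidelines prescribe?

Base offense level for trafficking in stolen goods: 20.
S1 applies: 20 + 4 = 24.
S2 applies: 24 − 2 = 22.
S3 applies: 22 + 1 = 23.
S4 applies: 23 + 3 = 26.
S6 applies: 26 − 1 = 25.
S7 applies (level before this adjustment is 25 ≥ 12, so +2): 25 + 2 = 27.
S8 applies (level before this adjustment is 27 ≥ 6, so +3): 27 + 3 = 30.
Level 30 exceeds the maximum of 28; capped at 28.
Final offense level: 28.
Criminal history: 2 prior points → Category Minimal (0-5).
Level 28 falls in the 25-28 band.
Grid: Level 25-28 × Category Minimal = 2040-2370 days.

2040-2370 days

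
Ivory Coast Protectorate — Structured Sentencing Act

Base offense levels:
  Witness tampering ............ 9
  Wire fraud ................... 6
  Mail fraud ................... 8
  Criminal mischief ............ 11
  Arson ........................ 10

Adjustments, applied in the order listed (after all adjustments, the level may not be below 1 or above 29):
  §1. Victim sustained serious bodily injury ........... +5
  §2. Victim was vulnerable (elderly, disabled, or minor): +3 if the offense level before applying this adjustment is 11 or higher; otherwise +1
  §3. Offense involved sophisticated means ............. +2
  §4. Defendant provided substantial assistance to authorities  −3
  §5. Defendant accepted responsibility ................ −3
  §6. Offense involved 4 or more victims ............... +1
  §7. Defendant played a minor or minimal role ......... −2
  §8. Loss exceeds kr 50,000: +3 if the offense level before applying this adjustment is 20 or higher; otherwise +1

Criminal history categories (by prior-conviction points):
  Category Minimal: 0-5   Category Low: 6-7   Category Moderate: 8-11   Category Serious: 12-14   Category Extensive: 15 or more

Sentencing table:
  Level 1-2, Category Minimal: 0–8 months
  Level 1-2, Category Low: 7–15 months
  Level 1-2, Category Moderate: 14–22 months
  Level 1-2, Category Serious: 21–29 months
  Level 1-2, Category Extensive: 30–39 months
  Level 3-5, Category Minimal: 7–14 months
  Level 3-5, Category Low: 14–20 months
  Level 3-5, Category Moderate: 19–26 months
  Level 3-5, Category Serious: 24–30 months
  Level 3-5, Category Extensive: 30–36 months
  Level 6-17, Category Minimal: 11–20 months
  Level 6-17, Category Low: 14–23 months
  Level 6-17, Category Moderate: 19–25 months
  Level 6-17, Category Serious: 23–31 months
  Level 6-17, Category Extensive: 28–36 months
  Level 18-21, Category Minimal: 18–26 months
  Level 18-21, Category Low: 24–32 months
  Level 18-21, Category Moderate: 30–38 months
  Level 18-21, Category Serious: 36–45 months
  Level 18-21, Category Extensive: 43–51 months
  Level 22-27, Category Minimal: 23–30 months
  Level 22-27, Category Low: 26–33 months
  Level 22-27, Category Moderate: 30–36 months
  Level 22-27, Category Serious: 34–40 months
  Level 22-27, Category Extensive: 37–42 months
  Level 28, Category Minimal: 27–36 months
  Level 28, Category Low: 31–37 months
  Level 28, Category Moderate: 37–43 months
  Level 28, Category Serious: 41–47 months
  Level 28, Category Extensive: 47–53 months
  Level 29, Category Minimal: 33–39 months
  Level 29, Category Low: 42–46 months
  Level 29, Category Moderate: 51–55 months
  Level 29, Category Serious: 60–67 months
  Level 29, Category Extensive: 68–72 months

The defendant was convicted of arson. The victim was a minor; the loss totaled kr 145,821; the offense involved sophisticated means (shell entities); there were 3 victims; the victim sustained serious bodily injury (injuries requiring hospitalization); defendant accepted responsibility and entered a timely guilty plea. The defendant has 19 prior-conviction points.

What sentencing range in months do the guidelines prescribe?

Base offense level for arson: 10.
§1 applies: 10 + 5 = 15.
§2 applies (level before this adjustment is 15 ≥ 11, so +3): 15 + 3 = 18.
§3 applies: 18 + 2 = 20.
§4 does not apply.
§5 applies: 20 − 3 = 17.
§6 does not apply.
§8 applies (level before this adjustment is 17 < 20, so +1): 17 + 1 = 18.
Final offense level: 18.
Criminal history: 19 prior points → Category Extensive (15+).
Level 18 falls in the 18-21 band.
Grid: Level 18-21 × Category Extensive = 43-51 months.

43-51 months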